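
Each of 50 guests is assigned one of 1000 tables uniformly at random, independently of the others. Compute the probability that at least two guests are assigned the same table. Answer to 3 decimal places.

It's easier to compute the probability that all 50 are distinct.
P(all distinct) = 1000/1000 · 999/1000 · ··· · 951/1000 ≈ 0.288.
So the probability of at least one match is 1 − 0.288 = 0.712.

0.712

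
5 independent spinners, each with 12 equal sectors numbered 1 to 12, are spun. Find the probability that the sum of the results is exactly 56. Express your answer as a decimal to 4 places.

There are 12^5 = 248832 equally likely outcomes.
The number of ordered 5-tuples from {1,…,12} summing to 56 is 70.
P(sum = 56) = 70/248832 = 35/124416 ≈ 0.0003.

0.0003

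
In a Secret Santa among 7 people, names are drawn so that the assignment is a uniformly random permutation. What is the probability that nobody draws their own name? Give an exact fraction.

This is the derangement probability: permutations of 7 with no fixed point.
D(7) = 7! · (1 − 1/1! + 1/2! − ··· + (−1)^7/7!) = 1854.
P = 1854/5040 = 103/280.

103/280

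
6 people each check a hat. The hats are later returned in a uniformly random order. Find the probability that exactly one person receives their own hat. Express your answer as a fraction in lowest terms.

11/30

Choose which one is fixed: C(6,1) = 6 ways.
The remaining 5 must have no fixed point: D(5) = 44.
P = 6·44/720 = 11/30.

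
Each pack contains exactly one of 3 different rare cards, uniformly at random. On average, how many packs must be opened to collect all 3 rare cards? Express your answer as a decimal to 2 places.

After i distinct types are collected, each trial gives a new one with probability (3−i)/3, so the expected wait for the next new type is 3/(3−i).
E = 3/3 + 3/2 + 3/1 = 11/2 ≈ 5.50.

5.50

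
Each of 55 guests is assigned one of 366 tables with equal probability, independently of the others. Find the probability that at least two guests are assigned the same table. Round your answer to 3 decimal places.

It's easier to compute the probability that all 55 are distinct.
P(all distinct) = 366/366 · 365/366 · ··· · 312/366 ≈ 0.014.
So the probability of at least one match is 1 − 0.014 = 0.986.

0.986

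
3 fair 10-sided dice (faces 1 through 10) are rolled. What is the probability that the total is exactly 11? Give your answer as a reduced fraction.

9/200

There are 10^3 = 1000 equally likely outcomes.
The number of ordered 3-tuples from {1,…,10} summing to 11 is 45.
P(sum = 11) = 45/1000 = 9/200.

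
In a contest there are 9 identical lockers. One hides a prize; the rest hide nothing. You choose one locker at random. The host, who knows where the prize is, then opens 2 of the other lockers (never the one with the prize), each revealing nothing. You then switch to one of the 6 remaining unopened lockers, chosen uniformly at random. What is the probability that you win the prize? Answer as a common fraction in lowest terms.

4/27

Your original locker holds the prize with probability 1/9, so the other 8 collectively hold it with probability 8/9.
The host can always find 2 empty lockers to open, so the reveals don't change that 8/9; it is now spread over the 6 remaining unopened lockers.
P(win by switching) = (8/9) · (1/6) = 4/27.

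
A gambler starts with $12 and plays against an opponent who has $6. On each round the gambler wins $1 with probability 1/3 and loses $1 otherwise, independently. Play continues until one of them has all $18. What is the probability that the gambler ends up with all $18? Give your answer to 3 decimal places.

Let r = q/p = (2/3)/(1/3) = 2. The recurrence P(i) = p·P(i+1) + q·P(i−1) with P(0)=0, P(18)=1 gives P(i) = (1 − r^i)/(1 − r^18).
P(12) = (1 − (2)^12) / (1 − (2)^18) = 65/4161 ≈ 0.016.

0.016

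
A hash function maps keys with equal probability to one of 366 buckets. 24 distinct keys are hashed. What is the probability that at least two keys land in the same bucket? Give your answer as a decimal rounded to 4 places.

0.5373

It's easier to compute the probability that all 24 are distinct.
P(all distinct) = 366/366 · 365/366 · ··· · 343/366 ≈ 0.4627.
So the probability of at least one match is 1 − 0.4627 = 0.5373.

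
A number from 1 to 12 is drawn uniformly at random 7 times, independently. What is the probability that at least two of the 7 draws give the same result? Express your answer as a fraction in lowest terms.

P(all 7 different) = 12/12 · 11/12 · ··· · 6/12 = 385/3456.
P(at least two equal) = 1 − 385/3456 = 3071/3456.

3071/3456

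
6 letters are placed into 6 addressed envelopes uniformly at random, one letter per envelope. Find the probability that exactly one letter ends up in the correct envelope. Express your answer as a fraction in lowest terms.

Choose which one is fixed: C(6,1) = 6 ways.
The remaining 5 must have no fixed point: D(5) = 44.
P = 6·44/720 = 11/30.

11/30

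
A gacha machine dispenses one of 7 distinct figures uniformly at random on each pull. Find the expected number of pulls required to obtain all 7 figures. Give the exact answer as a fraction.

After i distinct types are collected, each trial gives a new one with probability (7−i)/7, so the expected wait for the next new type is 7/(7−i).
E = 7/7 + 7/6 + 7/5 + 7/4 + 7/3 + 7/2 + 7/1 = 363/20.

363/20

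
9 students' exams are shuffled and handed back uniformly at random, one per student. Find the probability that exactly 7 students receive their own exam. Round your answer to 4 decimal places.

0.0001

Choose which 7 of the 9 are fixed: C(9,7) = 36 ways.
The remaining 2 must have no fixed point: D(2) = 1.
P = 36·1/362880 = 1/10080 ≈ 0.0001.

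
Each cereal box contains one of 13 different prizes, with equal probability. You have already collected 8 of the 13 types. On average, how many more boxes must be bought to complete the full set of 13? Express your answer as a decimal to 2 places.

Starting from 8 distinct types, each trial gives a new one with probability (13−i)/13 when i types are held, so the wait for the next new type is 13/(13−i).
E = 13/5 + 13/4 + 13/3 + 13/2 + 13/1 = 1781/60 ≈ 29.68.

29.68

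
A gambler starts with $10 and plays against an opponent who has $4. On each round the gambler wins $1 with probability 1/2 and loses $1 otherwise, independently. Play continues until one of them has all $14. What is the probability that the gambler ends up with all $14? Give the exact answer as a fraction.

5/7

With a fair step, P(i) = ½P(i−1) + ½P(i+1) with P(0)=0, P(14)=1 has the linear solution P(i) = i/14.
P(10) = 10/14 = 5/7.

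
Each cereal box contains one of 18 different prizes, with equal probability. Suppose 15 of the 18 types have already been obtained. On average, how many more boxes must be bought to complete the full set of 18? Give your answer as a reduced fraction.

33

Starting from 15 distinct types, each trial gives a new one with probability (18−i)/18 when i types are held, so the wait for the next new type is 18/(18−i).
E = 18/3 + 18/2 + 18/1 = 33.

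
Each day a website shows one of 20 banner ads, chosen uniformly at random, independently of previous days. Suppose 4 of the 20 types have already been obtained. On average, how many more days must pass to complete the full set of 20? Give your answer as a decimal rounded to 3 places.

67.615

Starting from 4 distinct types, each trial gives a new one with probability (20−i)/20 when i types are held, so the wait for the next new type is 20/(20−i).
E = 20/16 + 20/15 + 20/14 + 20/13 + 20/12 + 20/11 + 20/10 + 20/9 + 20/8 + 20/7 + 20/6 + 20/5 + 20/4 + 20/3 + 20/2 + 20/1 = 2436559/36036 ≈ 67.615.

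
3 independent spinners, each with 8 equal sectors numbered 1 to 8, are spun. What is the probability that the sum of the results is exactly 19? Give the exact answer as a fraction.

There are 8^3 = 512 equally likely outcomes.
The number of ordered 3-tuples from {1,…,8} summing to 19 is 21.
P(sum = 19) = 21/512.

21/512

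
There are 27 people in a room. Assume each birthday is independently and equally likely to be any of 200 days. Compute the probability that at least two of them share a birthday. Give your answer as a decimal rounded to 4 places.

0.8409

It's easier to compute the probability that all 27 are distinct.
P(all distinct) = 200/200 · 199/200 · ··· · 174/200 ≈ 0.1591.
So the probability of at least one match is 1 − 0.1591 = 0.8409.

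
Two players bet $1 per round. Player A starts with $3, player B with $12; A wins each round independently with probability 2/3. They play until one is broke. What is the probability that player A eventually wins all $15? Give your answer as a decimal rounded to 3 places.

0.875

Let r = q/p = (1/3)/(2/3) = 1/2. The recurrence P(i) = p·P(i+1) + q·P(i−1) with P(0)=0, P(15)=1 gives P(i) = (1 − r^i)/(1 − r^15).
P(3) = (1 − (1/2)^3) / (1 − (1/2)^15) = 4096/4681 ≈ 0.875.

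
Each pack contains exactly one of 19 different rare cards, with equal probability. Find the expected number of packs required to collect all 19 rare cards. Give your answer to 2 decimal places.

67.41

After i distinct types are collected, each trial gives a new one with probability (19−i)/19, so the expected wait for the next new type is 19/(19−i).
E = 19/19 + 19/18 + 19/17 + 19/16 + 19/15 + 19/14 + 19/13 + 19/12 + 19/11 + 19/10 + 19/9 + 19/8 + 19/7 + 19/6 + 19/5 + 19/4 + 19/3 + 19/2 + 19/1 = 275295799/4084080 ≈ 67.41.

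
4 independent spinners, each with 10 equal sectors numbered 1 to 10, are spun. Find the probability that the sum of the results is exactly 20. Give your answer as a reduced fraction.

633/10000

There are 10^4 = 10000 equally likely outcomes.
The number of ordered 4-tuples from {1,…,10} summing to 20 is 633.
P(sum = 20) = 633/10000.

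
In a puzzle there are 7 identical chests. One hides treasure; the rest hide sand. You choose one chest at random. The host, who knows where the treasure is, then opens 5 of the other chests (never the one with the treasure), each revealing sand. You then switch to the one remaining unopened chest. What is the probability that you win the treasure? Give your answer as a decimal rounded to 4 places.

Your original chest holds the treasure with probability 1/7, so the other 6 collectively hold it with probability 6/7.
The host can always find 5 empty chests to open, so the reveals don't change that 6/7; it is now spread over the 1 remaining unopened chest.
P(win by switching) = (6/7) · (1/1) = 6/7 ≈ 0.8571.

0.8571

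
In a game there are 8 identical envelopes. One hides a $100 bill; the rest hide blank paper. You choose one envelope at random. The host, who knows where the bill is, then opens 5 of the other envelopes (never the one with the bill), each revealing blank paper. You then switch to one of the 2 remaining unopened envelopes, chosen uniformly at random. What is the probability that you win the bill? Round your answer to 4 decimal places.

Your original envelope holds the bill with probability 1/8, so the other 7 collectively hold it with probability 7/8.
The host can always find 5 empty envelopes to open, so the reveals don't change that 7/8; it is now spread over the 2 remaining unopened envelopes.
P(win by switching) = (7/8) · (1/2) = 7/16 ≈ 0.4375.

0.4375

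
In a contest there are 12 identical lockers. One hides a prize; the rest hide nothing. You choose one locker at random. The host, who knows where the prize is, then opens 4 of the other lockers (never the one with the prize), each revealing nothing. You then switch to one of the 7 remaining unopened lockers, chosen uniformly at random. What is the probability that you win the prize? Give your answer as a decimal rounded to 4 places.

0.1310

Your original locker holds the prize with probability 1/12, so the other 11 collectively hold it with probability 11/12.
The host can always find 4 empty lockers to open, so the reveals don't change that 11/12; it is now spread over the 7 remaining unopened lockers.
P(win by switching) = (11/12) · (1/7) = 11/84 ≈ 0.1310.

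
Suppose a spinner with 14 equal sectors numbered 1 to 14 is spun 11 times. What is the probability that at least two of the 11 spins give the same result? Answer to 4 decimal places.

P(all 11 different) = 14/14 · 13/14 · ··· · 4/14 ≈ 0.0036.
P(at least two equal) = 1 − 0.0036 = 0.9964.

0.9964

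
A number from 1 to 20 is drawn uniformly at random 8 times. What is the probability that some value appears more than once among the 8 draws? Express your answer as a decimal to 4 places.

P(all 8 different) = 20/20 · 19/20 · ··· · 13/20 ≈ 0.1984.
P(at least two equal) = 1 − 0.1984 = 0.8016.

0.8016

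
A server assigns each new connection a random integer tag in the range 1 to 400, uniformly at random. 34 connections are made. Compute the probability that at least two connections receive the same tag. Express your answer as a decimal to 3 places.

0.764

It's easier to compute the probability that all 34 are distinct.
P(all distinct) = 400/400 · 399/400 · ··· · 367/400 ≈ 0.236.
So the probability of at least one match is 1 − 0.236 = 0.764.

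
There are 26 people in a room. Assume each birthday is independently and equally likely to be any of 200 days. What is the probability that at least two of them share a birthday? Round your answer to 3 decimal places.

It's easier to compute the probability that all 26 are distinct.
P(all distinct) = 200/200 · 199/200 · ··· · 175/200 ≈ 0.183.
So the probability of at least one match is 1 − 0.183 = 0.817.

0.817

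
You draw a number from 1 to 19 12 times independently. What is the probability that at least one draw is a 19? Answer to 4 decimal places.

0.4773

P(no draw is a 19) = (18/19)^12 ≈ 0.5227.
P(at least one) = 1 − 0.5227 = 0.4773.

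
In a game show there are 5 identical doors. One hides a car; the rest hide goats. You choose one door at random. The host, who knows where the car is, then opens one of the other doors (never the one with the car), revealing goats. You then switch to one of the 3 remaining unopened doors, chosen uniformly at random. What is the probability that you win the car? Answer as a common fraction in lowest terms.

4/15

Your original door holds the car with probability 1/5, so the other 4 collectively hold it with probability 4/5.
The host can always find an empty door to open, so this doesn't change that 4/5; it is now spread over the 3 remaining unopened doors.
P(win by switching) = (4/5) · (1/3) = 4/15.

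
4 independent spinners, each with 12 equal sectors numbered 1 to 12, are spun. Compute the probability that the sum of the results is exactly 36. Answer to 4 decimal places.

0.0217

There are 12^4 = 20736 equally likely outcomes.
The number of ordered 4-tuples from {1,…,12} summing to 36 is 451.
P(sum = 36) = 451/20736 ≈ 0.0217.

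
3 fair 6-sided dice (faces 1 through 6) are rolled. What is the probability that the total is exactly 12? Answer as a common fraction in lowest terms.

There are 6^3 = 216 equally likely outcomes.
The number of ordered 3-tuples from {1,…,6} summing to 12 is 25.
P(sum = 12) = 25/216.

25/216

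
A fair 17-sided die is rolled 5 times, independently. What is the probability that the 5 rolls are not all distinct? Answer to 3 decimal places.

P(all 5 different) = 17/17 · 16/17 · ··· · 13/17 ≈ 0.523.
P(at least two equal) = 1 − 0.523 = 0.477.

0.477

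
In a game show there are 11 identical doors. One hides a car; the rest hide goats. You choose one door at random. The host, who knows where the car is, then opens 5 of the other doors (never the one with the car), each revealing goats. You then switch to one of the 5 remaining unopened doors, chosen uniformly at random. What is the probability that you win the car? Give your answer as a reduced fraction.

2/11

Your original door holds the car with probability 1/11, so the other 10 collectively hold it with probability 10/11.
The host can always find 5 empty doors to open, so the reveals don't change that 10/11; it is now spread over the 5 remaining unopened doors.
P(win by switching) = (10/11) · (1/5) = 2/11.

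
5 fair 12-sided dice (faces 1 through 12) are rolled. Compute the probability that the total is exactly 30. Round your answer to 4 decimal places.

0.0478

There are 12^5 = 248832 equally likely outcomes.
The number of ordered 5-tuples from {1,…,12} summing to 30 is 11901.
P(sum = 30) = 11901/248832 = 3967/82944 ≈ 0.0478.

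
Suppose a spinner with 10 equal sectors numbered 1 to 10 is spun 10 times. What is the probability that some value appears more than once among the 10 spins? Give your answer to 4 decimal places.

P(all 10 different) = 10/10 · 9/10 · ··· · 1/10 ≈ 0.0004.
P(at least two equal) = 1 − 0.0004 = 0.9996.

0.9996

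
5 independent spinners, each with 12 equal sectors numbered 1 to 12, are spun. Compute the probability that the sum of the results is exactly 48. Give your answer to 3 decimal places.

There are 12^5 = 248832 equally likely outcomes.
The number of ordered 5-tuples from {1,…,12} summing to 48 is 1815.
P(sum = 48) = 1815/248832 = 605/82944 ≈ 0.007.

0.007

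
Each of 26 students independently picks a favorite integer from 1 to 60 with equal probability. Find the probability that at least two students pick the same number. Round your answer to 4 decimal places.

It's easier to compute the probability that all 26 are distinct.
P(all distinct) = 60/60 · 59/60 · ··· · 35/60 ≈ 0.0017.
So the probability of at least one match is 1 − 0.0017 = 0.9983.

0.9983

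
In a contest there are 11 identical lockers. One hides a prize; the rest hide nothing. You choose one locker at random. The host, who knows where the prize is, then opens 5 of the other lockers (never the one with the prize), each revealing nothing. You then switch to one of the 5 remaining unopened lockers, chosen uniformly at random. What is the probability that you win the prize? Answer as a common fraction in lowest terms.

Your original locker holds the prize with probability 1/11, so the other 10 collectively hold it with probability 10/11.
The host can always find 5 empty lockers to open, so the reveals don't change that 10/11; it is now spread over the 5 remaining unopened lockers.
P(win by switching) = (10/11) · (1/5) = 2/11.

2/11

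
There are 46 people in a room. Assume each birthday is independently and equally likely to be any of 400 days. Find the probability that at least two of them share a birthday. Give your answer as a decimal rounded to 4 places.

It's easier to compute the probability that all 46 are distinct.
P(all distinct) = 400/400 · 399/400 · ··· · 355/400 ≈ 0.0678.
So the probability of at least one match is 1 − 0.0678 = 0.9322.

0.9322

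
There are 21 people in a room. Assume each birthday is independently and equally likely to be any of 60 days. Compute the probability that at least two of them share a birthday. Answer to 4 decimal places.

It's easier to compute the probability that all 21 are distinct.
P(all distinct) = 60/60 · 59/60 · ··· · 40/60 ≈ 0.0186.
So the probability of at least one match is 1 − 0.0186 = 0.9814.

0.9814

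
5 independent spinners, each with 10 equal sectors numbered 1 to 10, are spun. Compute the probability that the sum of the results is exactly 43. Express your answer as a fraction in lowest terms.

There are 10^5 = 100000 equally likely outcomes.
The number of ordered 5-tuples from {1,…,10} summing to 43 is 330.
P(sum = 43) = 330/100000 = 33/10000.

33/10000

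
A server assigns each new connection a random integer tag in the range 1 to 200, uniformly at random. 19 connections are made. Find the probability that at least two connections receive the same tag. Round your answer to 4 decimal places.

It's easier to compute the probability that all 19 are distinct.
P(all distinct) = 200/200 · 199/200 · ··· · 182/200 ≈ 0.4137.
So the probability of at least one match is 1 − 0.4137 = 0.5863.

0.5863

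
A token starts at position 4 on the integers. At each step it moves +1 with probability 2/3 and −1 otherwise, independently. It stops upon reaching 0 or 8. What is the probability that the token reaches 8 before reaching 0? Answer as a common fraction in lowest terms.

Let r = q/p = (1/3)/(2/3) = 1/2. The recurrence P(i) = p·P(i+1) + q·P(i−1) with P(0)=0, P(8)=1 gives P(i) = (1 − r^i)/(1 − r^8).
P(4) = (1 − (1/2)^4) / (1 − (1/2)^8) = 16/17.

16/17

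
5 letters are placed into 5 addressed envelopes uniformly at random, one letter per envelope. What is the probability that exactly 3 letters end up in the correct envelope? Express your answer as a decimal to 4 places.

0.0833

Choose which 3 of the 5 are fixed: C(5,3) = 10 ways.
The remaining 2 must have no fixed point: D(2) = 1.
P = 10·1/120 = 1/12 ≈ 0.0833.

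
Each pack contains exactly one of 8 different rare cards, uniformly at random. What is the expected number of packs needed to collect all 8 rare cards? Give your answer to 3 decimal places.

21.743

After i distinct types are collected, each trial gives a new one with probability (8−i)/8, so the expected wait for the next new type is 8/(8−i).
E = 8/8 + 8/7 + 8/6 + 8/5 + 8/4 + 8/3 + 8/2 + 8/1 = 761/35 ≈ 21.743.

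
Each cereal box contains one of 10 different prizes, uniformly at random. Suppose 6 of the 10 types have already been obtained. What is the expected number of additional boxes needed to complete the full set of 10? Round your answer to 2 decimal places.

Starting from 6 distinct types, each trial gives a new one with probability (10−i)/10 when i types are held, so the wait for the next new type is 10/(10−i).
E = 10/4 + 10/3 + 10/2 + 10/1 = 125/6 ≈ 20.83.

20.83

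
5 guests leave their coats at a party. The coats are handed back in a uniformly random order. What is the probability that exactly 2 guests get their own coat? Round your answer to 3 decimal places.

Choose which 2 of the 5 are fixed: C(5,2) = 10 ways.
The remaining 3 must have no fixed point: D(3) = 2.
P = 10·2/120 = 1/6 ≈ 0.167.

0.167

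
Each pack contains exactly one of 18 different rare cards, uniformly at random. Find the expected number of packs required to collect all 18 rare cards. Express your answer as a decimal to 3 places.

After i distinct types are collected, each trial gives a new one with probability (18−i)/18, so the expected wait for the next new type is 18/(18−i).
E = 18/18 + 18/17 + 18/16 + 18/15 + 18/14 + 18/13 + 18/12 + 18/11 + 18/10 + 18/9 + 18/8 + 18/7 + 18/6 + 18/5 + 18/4 + 18/3 + 18/2 + 18/1 = 42822903/680680 ≈ 62.912.

62.912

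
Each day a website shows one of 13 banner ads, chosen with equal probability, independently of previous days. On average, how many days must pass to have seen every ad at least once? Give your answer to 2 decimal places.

After i distinct types are collected, each trial gives a new one with probability (13−i)/13, so the expected wait for the next new type is 13/(13−i).
E = 13/13 + 13/12 + 13/11 + 13/10 + 13/9 + 13/8 + 13/7 + 13/6 + 13/5 + 13/4 + 13/3 + 13/2 + 13/1 = 1145993/27720 ≈ 41.34.

41.34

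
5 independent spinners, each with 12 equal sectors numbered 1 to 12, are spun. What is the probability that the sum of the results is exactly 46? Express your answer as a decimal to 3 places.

0.012

There are 12^5 = 248832 equally likely outcomes.
The number of ordered 5-tuples from {1,…,12} summing to 46 is 2985.
P(sum = 46) = 2985/248832 = 995/82944 ≈ 0.012.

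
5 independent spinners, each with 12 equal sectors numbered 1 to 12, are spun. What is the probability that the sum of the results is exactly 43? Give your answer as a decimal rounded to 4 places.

0.0215

There are 12^5 = 248832 equally likely outcomes.
The number of ordered 5-tuples from {1,…,12} summing to 43 is 5355.
P(sum = 43) = 5355/248832 = 595/27648 ≈ 0.0215.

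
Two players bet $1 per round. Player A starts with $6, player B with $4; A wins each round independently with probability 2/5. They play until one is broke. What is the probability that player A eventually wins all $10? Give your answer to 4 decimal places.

0.1834

Let r = q/p = (3/5)/(2/5) = 3/2. The recurrence P(i) = p·P(i+1) + q·P(i−1) with P(0)=0, P(10)=1 gives P(i) = (1 − r^i)/(1 − r^10).
P(6) = (1 − (3/2)^6) / (1 − (3/2)^10) = 2128/11605 ≈ 0.1834.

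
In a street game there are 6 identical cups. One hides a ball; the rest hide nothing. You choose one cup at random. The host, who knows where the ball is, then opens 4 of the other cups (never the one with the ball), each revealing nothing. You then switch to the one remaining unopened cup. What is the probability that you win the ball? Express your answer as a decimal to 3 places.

Your original cup holds the ball with probability 1/6, so the other 5 collectively hold it with probability 5/6.
The host can always find 4 empty cups to open, so the reveals don't change that 5/6; it is now spread over the 1 remaining unopened cup.
P(win by switching) = (5/6) · (1/1) = 5/6 ≈ 0.833.

0.833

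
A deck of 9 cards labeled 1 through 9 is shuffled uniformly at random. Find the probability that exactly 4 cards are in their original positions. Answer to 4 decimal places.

Choose which 4 of the 9 are fixed: C(9,4) = 126 ways.
The remaining 5 must have no fixed point: D(5) = 44.
P = 126·44/362880 = 11/720 ≈ 0.0153.

0.0153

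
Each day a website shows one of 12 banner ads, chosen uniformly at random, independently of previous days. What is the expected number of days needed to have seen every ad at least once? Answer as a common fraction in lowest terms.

After i distinct types are collected, each trial gives a new one with probability (12−i)/12, so the expected wait for the next new type is 12/(12−i).
E = 12/12 + 12/11 + 12/10 + 12/9 + 12/8 + 12/7 + 12/6 + 12/5 + 12/4 + 12/3 + 12/2 + 12/1 = 86021/2310.

86021/2310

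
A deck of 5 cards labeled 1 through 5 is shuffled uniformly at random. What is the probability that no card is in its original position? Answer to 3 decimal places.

0.367

This is the derangement probability: permutations of 5 with no fixed point.
D(5) = 5! · (1 − 1/1! + 1/2! − ··· + (−1)^5/5!) = 44.
P = 44/120 = 11/30 ≈ 0.367.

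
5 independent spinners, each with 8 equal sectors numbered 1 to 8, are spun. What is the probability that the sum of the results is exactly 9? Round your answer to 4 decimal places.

0.0021

There are 8^5 = 32768 equally likely outcomes.
The number of ordered 5-tuples from {1,…,8} summing to 9 is 70.
P(sum = 9) = 70/32768 = 35/16384 ≈ 0.0021.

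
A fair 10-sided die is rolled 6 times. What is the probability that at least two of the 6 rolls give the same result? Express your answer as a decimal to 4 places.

0.8488

P(all 6 different) = 10/10 · 9/10 · ··· · 5/10 ≈ 0.1512.
P(at least two equal) = 1 − 0.1512 = 0.8488.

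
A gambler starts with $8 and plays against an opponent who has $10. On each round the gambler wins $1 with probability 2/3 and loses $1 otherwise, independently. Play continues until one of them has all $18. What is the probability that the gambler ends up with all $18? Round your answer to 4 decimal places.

0.9961

Let r = q/p = (1/3)/(2/3) = 1/2. The recurrence P(i) = p·P(i+1) + q·P(i−1) with P(0)=0, P(18)=1 gives P(i) = (1 − r^i)/(1 − r^18).
P(8) = (1 − (1/2)^8) / (1 − (1/2)^18) = 87040/87381 ≈ 0.9961.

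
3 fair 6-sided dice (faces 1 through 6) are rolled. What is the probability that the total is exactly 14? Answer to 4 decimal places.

0.0694

There are 6^3 = 216 equally likely outcomes.
The number of ordered 3-tuples from {1,…,6} summing to 14 is 15.
P(sum = 14) = 15/216 = 5/72 ≈ 0.0694.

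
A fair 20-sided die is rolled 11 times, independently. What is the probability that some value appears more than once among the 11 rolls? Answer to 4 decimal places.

P(all 11 different) = 20/20 · 19/20 · ··· · 10/20 ≈ 0.0327.
P(at least two equal) = 1 − 0.0327 = 0.9673.

0.9673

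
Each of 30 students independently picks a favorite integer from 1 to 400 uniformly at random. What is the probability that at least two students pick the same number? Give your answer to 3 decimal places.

0.672

It's easier to compute the probability that all 30 are distinct.
P(all distinct) = 400/400 · 399/400 · ··· · 371/400 ≈ 0.328.
So the probability of at least one match is 1 − 0.328 = 0.672.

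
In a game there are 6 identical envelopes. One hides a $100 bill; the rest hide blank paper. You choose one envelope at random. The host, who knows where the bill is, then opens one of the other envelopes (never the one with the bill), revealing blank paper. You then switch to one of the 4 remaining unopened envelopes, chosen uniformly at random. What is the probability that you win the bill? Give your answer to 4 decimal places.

0.2083

Your original envelope holds the bill with probability 1/6, so the other 5 collectively hold it with probability 5/6.
The host can always find an empty envelope to open, so this doesn't change that 5/6; it is now spread over the 4 remaining unopened envelopes.
P(win by switching) = (5/6) · (1/4) = 5/24 ≈ 0.2083.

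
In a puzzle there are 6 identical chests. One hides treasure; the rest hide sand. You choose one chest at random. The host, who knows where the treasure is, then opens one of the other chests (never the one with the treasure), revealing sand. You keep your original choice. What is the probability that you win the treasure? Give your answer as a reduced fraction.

The host can always open an empty chest regardless of your choice, so this gives no information about your original chest.
P(win by staying) = 1/6.

1/6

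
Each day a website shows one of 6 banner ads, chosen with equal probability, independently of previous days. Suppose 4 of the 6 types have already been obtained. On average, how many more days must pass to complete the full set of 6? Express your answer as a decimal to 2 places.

Starting from 4 distinct types, each trial gives a new one with probability (6−i)/6 when i types are held, so the wait for the next new type is 6/(6−i).
E = 6/2 + 6/1 = 9 ≈ 9.00.

9.00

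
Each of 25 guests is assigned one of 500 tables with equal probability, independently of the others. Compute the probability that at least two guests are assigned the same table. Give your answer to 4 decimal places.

0.4567

It's easier to compute the probability that all 25 are distinct.
P(all distinct) = 500/500 · 499/500 · ··· · 476/500 ≈ 0.5433.
So the probability of at least one match is 1 − 0.5433 = 0.4567.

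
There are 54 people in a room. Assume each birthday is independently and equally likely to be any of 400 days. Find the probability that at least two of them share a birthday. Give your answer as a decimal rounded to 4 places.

0.9764

It's easier to compute the probability that all 54 are distinct.
P(all distinct) = 400/400 · 399/400 · ··· · 347/400 ≈ 0.0236.
So the probability of at least one match is 1 − 0.0236 = 0.9764.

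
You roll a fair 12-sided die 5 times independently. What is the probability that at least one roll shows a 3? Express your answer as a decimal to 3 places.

0.353

P(no roll shows a 3) = (11/12)^5 ≈ 0.647.
P(at least one) = 1 − 0.647 = 0.353.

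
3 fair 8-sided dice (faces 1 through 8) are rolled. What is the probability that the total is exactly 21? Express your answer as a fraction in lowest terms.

There are 8^3 = 512 equally likely outcomes.
The number of ordered 3-tuples from {1,…,8} summing to 21 is 10.
P(sum = 21) = 10/512 = 5/256.

5/256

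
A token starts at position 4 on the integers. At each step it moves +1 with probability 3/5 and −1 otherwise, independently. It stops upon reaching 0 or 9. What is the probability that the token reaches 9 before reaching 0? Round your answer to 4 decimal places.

Let r = q/p = (2/5)/(3/5) = 2/3. The recurrence P(i) = p·P(i+1) + q·P(i−1) with P(0)=0, P(9)=1 gives P(i) = (1 − r^i)/(1 − r^9).
P(4) = (1 − (2/3)^4) / (1 − (2/3)^9) = 15795/19171 ≈ 0.8239.

0.8239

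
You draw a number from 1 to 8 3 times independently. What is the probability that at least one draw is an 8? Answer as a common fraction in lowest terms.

169/512

P(no draw is an 8) = (7/8)^3 = 343/512.
P(at least one) = 1 − 343/512 = 169/512.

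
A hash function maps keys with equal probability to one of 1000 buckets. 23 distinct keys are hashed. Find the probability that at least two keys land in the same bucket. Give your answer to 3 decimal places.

0.225

It's easier to compute the probability that all 23 are distinct.
P(all distinct) = 1000/1000 · 999/1000 · ··· · 978/1000 ≈ 0.775.
So the probability of at least one match is 1 − 0.775 = 0.225.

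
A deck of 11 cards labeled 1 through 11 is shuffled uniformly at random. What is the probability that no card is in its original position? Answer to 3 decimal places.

This is the derangement probability: permutations of 11 with no fixed point.
D(11) = 11! · (1 − 1/1! + 1/2! − ··· + (−1)^11/11!) = 14684570.
P = 14684570/39916800 = 1468457/3991680 ≈ 0.368.

0.368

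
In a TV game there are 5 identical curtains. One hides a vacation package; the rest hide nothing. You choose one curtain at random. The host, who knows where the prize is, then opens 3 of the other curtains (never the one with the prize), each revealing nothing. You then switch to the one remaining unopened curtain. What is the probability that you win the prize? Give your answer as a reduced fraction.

Your original curtain holds the prize with probability 1/5, so the other 4 collectively hold it with probability 4/5.
The host can always find 3 empty curtains to open, so the reveals don't change that 4/5; it is now spread over the 1 remaining unopened curtain.
P(win by switching) = (4/5) · (1/1) = 4/5.

4/5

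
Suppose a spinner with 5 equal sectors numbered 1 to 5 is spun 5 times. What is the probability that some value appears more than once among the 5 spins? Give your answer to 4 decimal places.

P(all 5 different) = 5/5 · 4/5 · ··· · 1/5 ≈ 0.0384.
P(at least two equal) = 1 − 0.0384 = 0.9616.

0.9616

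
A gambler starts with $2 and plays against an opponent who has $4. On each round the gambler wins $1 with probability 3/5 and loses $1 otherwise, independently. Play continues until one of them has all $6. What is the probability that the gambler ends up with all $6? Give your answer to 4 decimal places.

0.6090

Let r = q/p = (2/5)/(3/5) = 2/3. The recurrence P(i) = p·P(i+1) + q·P(i−1) with P(0)=0, P(6)=1 gives P(i) = (1 − r^i)/(1 − r^6).
P(2) = (1 − (2/3)^2) / (1 − (2/3)^6) = 81/133 ≈ 0.6090.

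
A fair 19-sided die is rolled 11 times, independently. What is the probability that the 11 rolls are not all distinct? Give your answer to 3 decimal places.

P(all 11 different) = 19/19 · 18/19 · ··· · 9/19 ≈ 0.026.
P(at least two equal) = 1 − 0.026 = 0.974.

0.974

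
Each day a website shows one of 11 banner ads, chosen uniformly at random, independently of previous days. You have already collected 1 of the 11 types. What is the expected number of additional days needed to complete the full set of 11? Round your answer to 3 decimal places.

Starting from 1 distinct type, each trial gives a new one with probability (11−i)/11 when i types are held, so the wait for the next new type is 11/(11−i).
E = 11/10 + 11/9 + 11/8 + 11/7 + 11/6 + 11/5 + 11/4 + 11/3 + 11/2 + 11/1 = 81191/2520 ≈ 32.219.

32.219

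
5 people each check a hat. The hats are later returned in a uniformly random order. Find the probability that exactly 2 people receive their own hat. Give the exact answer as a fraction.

Choose which 2 of the 5 are fixed: C(5,2) = 10 ways.
The remaining 3 must have no fixed point: D(3) = 2.
P = 10·2/120 = 1/6.

1/6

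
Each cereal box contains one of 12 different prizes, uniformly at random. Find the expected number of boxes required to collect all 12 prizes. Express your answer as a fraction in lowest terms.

86021/2310

After i distinct types are collected, each trial gives a new one with probability (12−i)/12, so the expected wait for the next new type is 12/(12−i).
E = 12/12 + 12/11 + 12/10 + 12/9 + 12/8 + 12/7 + 12/6 + 12/5 + 12/4 + 12/3 + 12/2 + 12/1 = 86021/2310.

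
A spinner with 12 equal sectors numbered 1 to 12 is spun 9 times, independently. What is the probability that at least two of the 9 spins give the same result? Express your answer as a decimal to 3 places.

0.985

P(all 9 different) = 12/12 · 11/12 · ··· · 4/12 ≈ 0.015.
P(at least two equal) = 1 − 0.015 = 0.985.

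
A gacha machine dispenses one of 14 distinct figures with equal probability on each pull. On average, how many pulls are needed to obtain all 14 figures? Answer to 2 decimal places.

After i distinct types are collected, each trial gives a new one with probability (14−i)/14, so the expected wait for the next new type is 14/(14−i).
E = 14/14 + 14/13 + 14/12 + 14/11 + 14/10 + 14/9 + 14/8 + 14/7 + 14/6 + 14/5 + 14/4 + 14/3 + 14/2 + 14/1 = 1171733/25740 ≈ 45.52.

45.52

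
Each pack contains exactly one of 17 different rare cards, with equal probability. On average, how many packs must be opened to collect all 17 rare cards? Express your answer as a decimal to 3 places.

After i distinct types are collected, each trial gives a new one with probability (17−i)/17, so the expected wait for the next new type is 17/(17−i).
E = 17/17 + 17/16 + 17/15 + 17/14 + 17/13 + 17/12 + 17/11 + 17/10 + 17/9 + 17/8 + 17/7 + 17/6 + 17/5 + 17/4 + 17/3 + 17/2 + 17/1 = 42142223/720720 ≈ 58.472.

58.472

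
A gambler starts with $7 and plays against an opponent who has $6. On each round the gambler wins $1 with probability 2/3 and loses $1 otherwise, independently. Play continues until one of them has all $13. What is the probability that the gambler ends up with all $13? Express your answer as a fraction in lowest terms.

Let r = q/p = (1/3)/(2/3) = 1/2. The recurrence P(i) = p·P(i+1) + q·P(i−1) with P(0)=0, P(13)=1 gives P(i) = (1 − r^i)/(1 − r^13).
P(7) = (1 − (1/2)^7) / (1 − (1/2)^13) = 8128/8191.

8128/8191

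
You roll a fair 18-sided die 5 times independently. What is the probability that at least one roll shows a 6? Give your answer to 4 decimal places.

0.2486

P(no roll shows a 6) = (17/18)^5 ≈ 0.7514.
P(at least one) = 1 − 0.7514 = 0.2486.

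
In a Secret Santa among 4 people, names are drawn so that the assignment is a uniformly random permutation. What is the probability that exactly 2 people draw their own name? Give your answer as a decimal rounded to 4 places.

Choose which 2 of the 4 are fixed: C(4,2) = 6 ways.
The remaining 2 must have no fixed point: D(2) = 1.
P = 6·1/24 = 1/4 ≈ 0.2500.

0.2500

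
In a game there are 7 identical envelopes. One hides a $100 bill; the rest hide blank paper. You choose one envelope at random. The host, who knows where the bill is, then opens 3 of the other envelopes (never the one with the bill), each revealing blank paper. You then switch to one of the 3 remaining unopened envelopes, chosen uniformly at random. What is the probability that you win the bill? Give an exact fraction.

Your original envelope holds the bill with probability 1/7, so the other 6 collectively hold it with probability 6/7.
The host can always find 3 empty envelopes to open, so the reveals don't change that 6/7; it is now spread over the 3 remaining unopened envelopes.
P(win by switching) = (6/7) · (1/3) = 2/7.

2/7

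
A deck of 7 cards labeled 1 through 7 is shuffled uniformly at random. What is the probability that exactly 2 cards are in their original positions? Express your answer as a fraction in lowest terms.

Choose which 2 of the 7 are fixed: C(7,2) = 21 ways.
The remaining 5 must have no fixed point: D(5) = 44.
P = 21·44/5040 = 11/60.

11/60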